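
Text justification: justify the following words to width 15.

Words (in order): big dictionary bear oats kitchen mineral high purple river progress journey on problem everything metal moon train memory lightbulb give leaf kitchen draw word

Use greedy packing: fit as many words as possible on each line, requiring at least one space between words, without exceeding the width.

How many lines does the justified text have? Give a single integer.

Line 1: ['big', 'dictionary'] (min_width=14, slack=1)
Line 2: ['bear', 'oats'] (min_width=9, slack=6)
Line 3: ['kitchen', 'mineral'] (min_width=15, slack=0)
Line 4: ['high', 'purple'] (min_width=11, slack=4)
Line 5: ['river', 'progress'] (min_width=14, slack=1)
Line 6: ['journey', 'on'] (min_width=10, slack=5)
Line 7: ['problem'] (min_width=7, slack=8)
Line 8: ['everything'] (min_width=10, slack=5)
Line 9: ['metal', 'moon'] (min_width=10, slack=5)
Line 10: ['train', 'memory'] (min_width=12, slack=3)
Line 11: ['lightbulb', 'give'] (min_width=14, slack=1)
Line 12: ['leaf', 'kitchen'] (min_width=12, slack=3)
Line 13: ['draw', 'word'] (min_width=9, slack=6)
Total lines: 13

Answer: 13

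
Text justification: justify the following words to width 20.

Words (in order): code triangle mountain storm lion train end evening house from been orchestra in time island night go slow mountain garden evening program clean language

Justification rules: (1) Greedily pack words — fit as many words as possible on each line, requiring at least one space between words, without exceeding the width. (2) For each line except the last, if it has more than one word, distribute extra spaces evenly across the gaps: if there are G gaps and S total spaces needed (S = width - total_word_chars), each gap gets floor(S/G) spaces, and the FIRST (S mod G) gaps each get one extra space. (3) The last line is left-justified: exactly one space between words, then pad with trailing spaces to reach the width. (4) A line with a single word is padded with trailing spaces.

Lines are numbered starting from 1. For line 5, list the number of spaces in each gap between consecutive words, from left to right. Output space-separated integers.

Line 1: ['code', 'triangle'] (min_width=13, slack=7)
Line 2: ['mountain', 'storm', 'lion'] (min_width=19, slack=1)
Line 3: ['train', 'end', 'evening'] (min_width=17, slack=3)
Line 4: ['house', 'from', 'been'] (min_width=15, slack=5)
Line 5: ['orchestra', 'in', 'time'] (min_width=17, slack=3)
Line 6: ['island', 'night', 'go', 'slow'] (min_width=20, slack=0)
Line 7: ['mountain', 'garden'] (min_width=15, slack=5)
Line 8: ['evening', 'program'] (min_width=15, slack=5)
Line 9: ['clean', 'language'] (min_width=14, slack=6)

Answer: 3 2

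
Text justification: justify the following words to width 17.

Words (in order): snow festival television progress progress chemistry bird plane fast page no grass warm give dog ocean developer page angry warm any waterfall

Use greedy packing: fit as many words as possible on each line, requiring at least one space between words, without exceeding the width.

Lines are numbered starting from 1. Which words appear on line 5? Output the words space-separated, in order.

Line 1: ['snow', 'festival'] (min_width=13, slack=4)
Line 2: ['television'] (min_width=10, slack=7)
Line 3: ['progress', 'progress'] (min_width=17, slack=0)
Line 4: ['chemistry', 'bird'] (min_width=14, slack=3)
Line 5: ['plane', 'fast', 'page'] (min_width=15, slack=2)
Line 6: ['no', 'grass', 'warm'] (min_width=13, slack=4)
Line 7: ['give', 'dog', 'ocean'] (min_width=14, slack=3)
Line 8: ['developer', 'page'] (min_width=14, slack=3)
Line 9: ['angry', 'warm', 'any'] (min_width=14, slack=3)
Line 10: ['waterfall'] (min_width=9, slack=8)

Answer: plane fast page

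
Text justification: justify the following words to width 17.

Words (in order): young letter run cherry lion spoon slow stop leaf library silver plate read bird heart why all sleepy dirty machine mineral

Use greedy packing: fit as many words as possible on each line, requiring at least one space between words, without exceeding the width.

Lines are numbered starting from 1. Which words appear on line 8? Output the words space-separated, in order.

Line 1: ['young', 'letter', 'run'] (min_width=16, slack=1)
Line 2: ['cherry', 'lion', 'spoon'] (min_width=17, slack=0)
Line 3: ['slow', 'stop', 'leaf'] (min_width=14, slack=3)
Line 4: ['library', 'silver'] (min_width=14, slack=3)
Line 5: ['plate', 'read', 'bird'] (min_width=15, slack=2)
Line 6: ['heart', 'why', 'all'] (min_width=13, slack=4)
Line 7: ['sleepy', 'dirty'] (min_width=12, slack=5)
Line 8: ['machine', 'mineral'] (min_width=15, slack=2)

Answer: machine mineral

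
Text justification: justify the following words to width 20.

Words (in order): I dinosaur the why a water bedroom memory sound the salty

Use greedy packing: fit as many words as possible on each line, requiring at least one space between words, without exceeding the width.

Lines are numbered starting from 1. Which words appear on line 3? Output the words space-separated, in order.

Answer: sound the salty

Derivation:
Line 1: ['I', 'dinosaur', 'the', 'why', 'a'] (min_width=20, slack=0)
Line 2: ['water', 'bedroom', 'memory'] (min_width=20, slack=0)
Line 3: ['sound', 'the', 'salty'] (min_width=15, slack=5)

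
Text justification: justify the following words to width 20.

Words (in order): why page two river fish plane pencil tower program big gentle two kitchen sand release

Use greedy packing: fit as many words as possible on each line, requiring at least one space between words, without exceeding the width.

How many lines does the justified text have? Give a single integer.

Line 1: ['why', 'page', 'two', 'river'] (min_width=18, slack=2)
Line 2: ['fish', 'plane', 'pencil'] (min_width=17, slack=3)
Line 3: ['tower', 'program', 'big'] (min_width=17, slack=3)
Line 4: ['gentle', 'two', 'kitchen'] (min_width=18, slack=2)
Line 5: ['sand', 'release'] (min_width=12, slack=8)
Total lines: 5

Answer: 5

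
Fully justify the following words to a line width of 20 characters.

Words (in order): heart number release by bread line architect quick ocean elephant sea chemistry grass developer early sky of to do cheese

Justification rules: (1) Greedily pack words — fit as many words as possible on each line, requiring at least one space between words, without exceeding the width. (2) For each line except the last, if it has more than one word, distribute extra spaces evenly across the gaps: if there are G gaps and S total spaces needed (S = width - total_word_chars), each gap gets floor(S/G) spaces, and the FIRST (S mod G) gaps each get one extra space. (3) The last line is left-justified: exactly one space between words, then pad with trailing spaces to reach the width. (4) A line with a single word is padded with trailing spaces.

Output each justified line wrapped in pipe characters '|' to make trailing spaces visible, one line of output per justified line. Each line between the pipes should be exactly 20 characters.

Line 1: ['heart', 'number', 'release'] (min_width=20, slack=0)
Line 2: ['by', 'bread', 'line'] (min_width=13, slack=7)
Line 3: ['architect', 'quick'] (min_width=15, slack=5)
Line 4: ['ocean', 'elephant', 'sea'] (min_width=18, slack=2)
Line 5: ['chemistry', 'grass'] (min_width=15, slack=5)
Line 6: ['developer', 'early', 'sky'] (min_width=19, slack=1)
Line 7: ['of', 'to', 'do', 'cheese'] (min_width=15, slack=5)

Answer: |heart number release|
|by     bread    line|
|architect      quick|
|ocean  elephant  sea|
|chemistry      grass|
|developer  early sky|
|of to do cheese     |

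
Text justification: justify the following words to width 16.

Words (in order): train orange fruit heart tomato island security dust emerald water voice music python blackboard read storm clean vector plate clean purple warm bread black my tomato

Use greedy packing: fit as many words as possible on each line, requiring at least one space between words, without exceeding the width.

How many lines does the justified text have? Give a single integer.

Answer: 13

Derivation:
Line 1: ['train', 'orange'] (min_width=12, slack=4)
Line 2: ['fruit', 'heart'] (min_width=11, slack=5)
Line 3: ['tomato', 'island'] (min_width=13, slack=3)
Line 4: ['security', 'dust'] (min_width=13, slack=3)
Line 5: ['emerald', 'water'] (min_width=13, slack=3)
Line 6: ['voice', 'music'] (min_width=11, slack=5)
Line 7: ['python'] (min_width=6, slack=10)
Line 8: ['blackboard', 'read'] (min_width=15, slack=1)
Line 9: ['storm', 'clean'] (min_width=11, slack=5)
Line 10: ['vector', 'plate'] (min_width=12, slack=4)
Line 11: ['clean', 'purple'] (min_width=12, slack=4)
Line 12: ['warm', 'bread', 'black'] (min_width=16, slack=0)
Line 13: ['my', 'tomato'] (min_width=9, slack=7)
Total lines: 13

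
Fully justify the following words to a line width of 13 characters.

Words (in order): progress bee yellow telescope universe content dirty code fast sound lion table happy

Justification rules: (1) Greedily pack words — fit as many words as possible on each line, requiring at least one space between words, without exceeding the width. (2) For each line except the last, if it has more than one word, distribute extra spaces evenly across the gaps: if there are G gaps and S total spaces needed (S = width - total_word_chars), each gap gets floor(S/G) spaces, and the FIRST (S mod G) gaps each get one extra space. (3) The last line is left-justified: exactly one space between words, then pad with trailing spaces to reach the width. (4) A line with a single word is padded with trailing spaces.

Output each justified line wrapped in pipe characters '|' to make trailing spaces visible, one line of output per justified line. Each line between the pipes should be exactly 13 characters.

Line 1: ['progress', 'bee'] (min_width=12, slack=1)
Line 2: ['yellow'] (min_width=6, slack=7)
Line 3: ['telescope'] (min_width=9, slack=4)
Line 4: ['universe'] (min_width=8, slack=5)
Line 5: ['content', 'dirty'] (min_width=13, slack=0)
Line 6: ['code', 'fast'] (min_width=9, slack=4)
Line 7: ['sound', 'lion'] (min_width=10, slack=3)
Line 8: ['table', 'happy'] (min_width=11, slack=2)

Answer: |progress  bee|
|yellow       |
|telescope    |
|universe     |
|content dirty|
|code     fast|
|sound    lion|
|table happy  |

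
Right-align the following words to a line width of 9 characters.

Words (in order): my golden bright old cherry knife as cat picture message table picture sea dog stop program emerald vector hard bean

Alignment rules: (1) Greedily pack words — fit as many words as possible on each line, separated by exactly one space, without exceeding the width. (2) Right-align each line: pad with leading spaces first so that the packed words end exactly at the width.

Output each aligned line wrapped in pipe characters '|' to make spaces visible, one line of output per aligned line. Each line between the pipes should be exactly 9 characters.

Line 1: ['my', 'golden'] (min_width=9, slack=0)
Line 2: ['bright'] (min_width=6, slack=3)
Line 3: ['old'] (min_width=3, slack=6)
Line 4: ['cherry'] (min_width=6, slack=3)
Line 5: ['knife', 'as'] (min_width=8, slack=1)
Line 6: ['cat'] (min_width=3, slack=6)
Line 7: ['picture'] (min_width=7, slack=2)
Line 8: ['message'] (min_width=7, slack=2)
Line 9: ['table'] (min_width=5, slack=4)
Line 10: ['picture'] (min_width=7, slack=2)
Line 11: ['sea', 'dog'] (min_width=7, slack=2)
Line 12: ['stop'] (min_width=4, slack=5)
Line 13: ['program'] (min_width=7, slack=2)
Line 14: ['emerald'] (min_width=7, slack=2)
Line 15: ['vector'] (min_width=6, slack=3)
Line 16: ['hard', 'bean'] (min_width=9, slack=0)

Answer: |my golden|
|   bright|
|      old|
|   cherry|
| knife as|
|      cat|
|  picture|
|  message|
|    table|
|  picture|
|  sea dog|
|     stop|
|  program|
|  emerald|
|   vector|
|hard bean|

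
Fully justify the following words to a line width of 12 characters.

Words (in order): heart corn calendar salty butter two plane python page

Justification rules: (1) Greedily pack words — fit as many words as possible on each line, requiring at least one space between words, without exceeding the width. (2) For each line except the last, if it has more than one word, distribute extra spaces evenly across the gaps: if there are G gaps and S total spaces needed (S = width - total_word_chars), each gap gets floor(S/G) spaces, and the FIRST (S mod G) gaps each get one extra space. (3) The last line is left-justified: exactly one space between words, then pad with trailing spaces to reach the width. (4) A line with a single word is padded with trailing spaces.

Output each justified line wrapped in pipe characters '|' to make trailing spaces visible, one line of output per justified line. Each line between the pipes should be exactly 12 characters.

Answer: |heart   corn|
|calendar    |
|salty butter|
|two    plane|
|python page |

Derivation:
Line 1: ['heart', 'corn'] (min_width=10, slack=2)
Line 2: ['calendar'] (min_width=8, slack=4)
Line 3: ['salty', 'butter'] (min_width=12, slack=0)
Line 4: ['two', 'plane'] (min_width=9, slack=3)
Line 5: ['python', 'page'] (min_width=11, slack=1)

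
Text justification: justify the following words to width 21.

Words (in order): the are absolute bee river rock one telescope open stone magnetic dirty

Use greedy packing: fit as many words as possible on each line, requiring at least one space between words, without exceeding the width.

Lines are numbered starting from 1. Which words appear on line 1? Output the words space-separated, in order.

Line 1: ['the', 'are', 'absolute', 'bee'] (min_width=20, slack=1)
Line 2: ['river', 'rock', 'one'] (min_width=14, slack=7)
Line 3: ['telescope', 'open', 'stone'] (min_width=20, slack=1)
Line 4: ['magnetic', 'dirty'] (min_width=14, slack=7)

Answer: the are absolute bee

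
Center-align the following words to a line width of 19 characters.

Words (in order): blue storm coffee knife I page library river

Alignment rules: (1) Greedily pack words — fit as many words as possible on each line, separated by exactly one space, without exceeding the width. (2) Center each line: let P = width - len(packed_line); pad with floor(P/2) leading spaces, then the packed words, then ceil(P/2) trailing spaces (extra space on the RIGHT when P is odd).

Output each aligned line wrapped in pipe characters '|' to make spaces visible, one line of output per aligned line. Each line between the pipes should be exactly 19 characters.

Line 1: ['blue', 'storm', 'coffee'] (min_width=17, slack=2)
Line 2: ['knife', 'I', 'page'] (min_width=12, slack=7)
Line 3: ['library', 'river'] (min_width=13, slack=6)

Answer: | blue storm coffee |
|   knife I page    |
|   library river   |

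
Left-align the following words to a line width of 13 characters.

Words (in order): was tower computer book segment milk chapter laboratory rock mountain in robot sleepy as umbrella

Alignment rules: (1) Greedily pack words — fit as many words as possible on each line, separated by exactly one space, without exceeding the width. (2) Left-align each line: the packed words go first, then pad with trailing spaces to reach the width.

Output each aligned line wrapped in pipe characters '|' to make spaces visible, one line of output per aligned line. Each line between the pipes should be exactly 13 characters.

Answer: |was tower    |
|computer book|
|segment milk |
|chapter      |
|laboratory   |
|rock mountain|
|in robot     |
|sleepy as    |
|umbrella     |

Derivation:
Line 1: ['was', 'tower'] (min_width=9, slack=4)
Line 2: ['computer', 'book'] (min_width=13, slack=0)
Line 3: ['segment', 'milk'] (min_width=12, slack=1)
Line 4: ['chapter'] (min_width=7, slack=6)
Line 5: ['laboratory'] (min_width=10, slack=3)
Line 6: ['rock', 'mountain'] (min_width=13, slack=0)
Line 7: ['in', 'robot'] (min_width=8, slack=5)
Line 8: ['sleepy', 'as'] (min_width=9, slack=4)
Line 9: ['umbrella'] (min_width=8, slack=5)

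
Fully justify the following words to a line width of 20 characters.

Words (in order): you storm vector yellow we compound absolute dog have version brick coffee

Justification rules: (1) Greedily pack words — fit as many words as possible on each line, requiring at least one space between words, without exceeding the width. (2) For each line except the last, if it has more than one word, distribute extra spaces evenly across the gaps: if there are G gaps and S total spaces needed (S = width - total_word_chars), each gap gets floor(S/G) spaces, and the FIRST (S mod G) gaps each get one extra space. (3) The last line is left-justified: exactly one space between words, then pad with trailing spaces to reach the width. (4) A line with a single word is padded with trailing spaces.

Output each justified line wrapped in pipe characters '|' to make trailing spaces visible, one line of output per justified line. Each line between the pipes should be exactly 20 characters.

Line 1: ['you', 'storm', 'vector'] (min_width=16, slack=4)
Line 2: ['yellow', 'we', 'compound'] (min_width=18, slack=2)
Line 3: ['absolute', 'dog', 'have'] (min_width=17, slack=3)
Line 4: ['version', 'brick', 'coffee'] (min_width=20, slack=0)

Answer: |you   storm   vector|
|yellow  we  compound|
|absolute   dog  have|
|version brick coffee|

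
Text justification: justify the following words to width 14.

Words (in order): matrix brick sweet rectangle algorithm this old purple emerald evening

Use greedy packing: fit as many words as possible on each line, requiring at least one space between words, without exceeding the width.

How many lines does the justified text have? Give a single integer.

Answer: 7

Derivation:
Line 1: ['matrix', 'brick'] (min_width=12, slack=2)
Line 2: ['sweet'] (min_width=5, slack=9)
Line 3: ['rectangle'] (min_width=9, slack=5)
Line 4: ['algorithm', 'this'] (min_width=14, slack=0)
Line 5: ['old', 'purple'] (min_width=10, slack=4)
Line 6: ['emerald'] (min_width=7, slack=7)
Line 7: ['evening'] (min_width=7, slack=7)
Total lines: 7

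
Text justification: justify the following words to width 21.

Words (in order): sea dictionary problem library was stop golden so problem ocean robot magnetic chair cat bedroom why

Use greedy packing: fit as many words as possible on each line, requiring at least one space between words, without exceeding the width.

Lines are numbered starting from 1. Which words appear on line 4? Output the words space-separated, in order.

Line 1: ['sea', 'dictionary'] (min_width=14, slack=7)
Line 2: ['problem', 'library', 'was'] (min_width=19, slack=2)
Line 3: ['stop', 'golden', 'so'] (min_width=14, slack=7)
Line 4: ['problem', 'ocean', 'robot'] (min_width=19, slack=2)
Line 5: ['magnetic', 'chair', 'cat'] (min_width=18, slack=3)
Line 6: ['bedroom', 'why'] (min_width=11, slack=10)

Answer: problem ocean robot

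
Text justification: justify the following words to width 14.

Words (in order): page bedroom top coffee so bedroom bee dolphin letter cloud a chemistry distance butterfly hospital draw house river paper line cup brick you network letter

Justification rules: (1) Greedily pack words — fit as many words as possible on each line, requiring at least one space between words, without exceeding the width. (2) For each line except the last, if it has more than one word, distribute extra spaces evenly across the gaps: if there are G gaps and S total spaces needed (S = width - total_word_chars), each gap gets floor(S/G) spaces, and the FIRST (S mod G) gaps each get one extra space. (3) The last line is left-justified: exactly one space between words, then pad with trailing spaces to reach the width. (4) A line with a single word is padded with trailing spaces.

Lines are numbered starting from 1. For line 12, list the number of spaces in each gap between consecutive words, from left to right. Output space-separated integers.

Answer: 6

Derivation:
Line 1: ['page', 'bedroom'] (min_width=12, slack=2)
Line 2: ['top', 'coffee', 'so'] (min_width=13, slack=1)
Line 3: ['bedroom', 'bee'] (min_width=11, slack=3)
Line 4: ['dolphin', 'letter'] (min_width=14, slack=0)
Line 5: ['cloud', 'a'] (min_width=7, slack=7)
Line 6: ['chemistry'] (min_width=9, slack=5)
Line 7: ['distance'] (min_width=8, slack=6)
Line 8: ['butterfly'] (min_width=9, slack=5)
Line 9: ['hospital', 'draw'] (min_width=13, slack=1)
Line 10: ['house', 'river'] (min_width=11, slack=3)
Line 11: ['paper', 'line', 'cup'] (min_width=14, slack=0)
Line 12: ['brick', 'you'] (min_width=9, slack=5)
Line 13: ['network', 'letter'] (min_width=14, slack=0)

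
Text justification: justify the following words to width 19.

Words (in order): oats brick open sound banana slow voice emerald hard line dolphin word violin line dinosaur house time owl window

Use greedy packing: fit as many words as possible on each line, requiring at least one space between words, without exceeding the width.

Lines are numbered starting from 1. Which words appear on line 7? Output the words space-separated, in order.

Answer: owl window

Derivation:
Line 1: ['oats', 'brick', 'open'] (min_width=15, slack=4)
Line 2: ['sound', 'banana', 'slow'] (min_width=17, slack=2)
Line 3: ['voice', 'emerald', 'hard'] (min_width=18, slack=1)
Line 4: ['line', 'dolphin', 'word'] (min_width=17, slack=2)
Line 5: ['violin', 'line'] (min_width=11, slack=8)
Line 6: ['dinosaur', 'house', 'time'] (min_width=19, slack=0)
Line 7: ['owl', 'window'] (min_width=10, slack=9)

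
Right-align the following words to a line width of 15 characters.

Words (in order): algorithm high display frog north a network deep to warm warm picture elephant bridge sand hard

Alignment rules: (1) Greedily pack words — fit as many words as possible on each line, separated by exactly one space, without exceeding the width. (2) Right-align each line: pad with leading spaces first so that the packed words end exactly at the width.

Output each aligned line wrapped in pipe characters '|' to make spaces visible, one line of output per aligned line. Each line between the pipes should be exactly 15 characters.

Line 1: ['algorithm', 'high'] (min_width=14, slack=1)
Line 2: ['display', 'frog'] (min_width=12, slack=3)
Line 3: ['north', 'a', 'network'] (min_width=15, slack=0)
Line 4: ['deep', 'to', 'warm'] (min_width=12, slack=3)
Line 5: ['warm', 'picture'] (min_width=12, slack=3)
Line 6: ['elephant', 'bridge'] (min_width=15, slack=0)
Line 7: ['sand', 'hard'] (min_width=9, slack=6)

Answer: | algorithm high|
|   display frog|
|north a network|
|   deep to warm|
|   warm picture|
|elephant bridge|
|      sand hard|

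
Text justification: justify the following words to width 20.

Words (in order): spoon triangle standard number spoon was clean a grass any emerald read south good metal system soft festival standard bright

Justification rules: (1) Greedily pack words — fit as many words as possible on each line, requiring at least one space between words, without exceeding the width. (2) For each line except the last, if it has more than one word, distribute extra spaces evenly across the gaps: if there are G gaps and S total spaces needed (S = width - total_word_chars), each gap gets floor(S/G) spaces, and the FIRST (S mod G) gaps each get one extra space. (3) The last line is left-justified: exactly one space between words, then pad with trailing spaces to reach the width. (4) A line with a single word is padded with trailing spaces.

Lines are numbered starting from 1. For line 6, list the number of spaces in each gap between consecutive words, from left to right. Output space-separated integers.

Line 1: ['spoon', 'triangle'] (min_width=14, slack=6)
Line 2: ['standard', 'number'] (min_width=15, slack=5)
Line 3: ['spoon', 'was', 'clean', 'a'] (min_width=17, slack=3)
Line 4: ['grass', 'any', 'emerald'] (min_width=17, slack=3)
Line 5: ['read', 'south', 'good'] (min_width=15, slack=5)
Line 6: ['metal', 'system', 'soft'] (min_width=17, slack=3)
Line 7: ['festival', 'standard'] (min_width=17, slack=3)
Line 8: ['bright'] (min_width=6, slack=14)

Answer: 3 2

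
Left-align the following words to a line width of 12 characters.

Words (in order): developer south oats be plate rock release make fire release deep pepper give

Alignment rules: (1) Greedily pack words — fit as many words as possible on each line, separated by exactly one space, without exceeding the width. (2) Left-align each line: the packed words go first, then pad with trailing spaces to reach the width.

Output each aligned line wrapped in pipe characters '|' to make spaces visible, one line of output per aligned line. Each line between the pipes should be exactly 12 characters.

Line 1: ['developer'] (min_width=9, slack=3)
Line 2: ['south', 'oats'] (min_width=10, slack=2)
Line 3: ['be', 'plate'] (min_width=8, slack=4)
Line 4: ['rock', 'release'] (min_width=12, slack=0)
Line 5: ['make', 'fire'] (min_width=9, slack=3)
Line 6: ['release', 'deep'] (min_width=12, slack=0)
Line 7: ['pepper', 'give'] (min_width=11, slack=1)

Answer: |developer   |
|south oats  |
|be plate    |
|rock release|
|make fire   |
|release deep|
|pepper give |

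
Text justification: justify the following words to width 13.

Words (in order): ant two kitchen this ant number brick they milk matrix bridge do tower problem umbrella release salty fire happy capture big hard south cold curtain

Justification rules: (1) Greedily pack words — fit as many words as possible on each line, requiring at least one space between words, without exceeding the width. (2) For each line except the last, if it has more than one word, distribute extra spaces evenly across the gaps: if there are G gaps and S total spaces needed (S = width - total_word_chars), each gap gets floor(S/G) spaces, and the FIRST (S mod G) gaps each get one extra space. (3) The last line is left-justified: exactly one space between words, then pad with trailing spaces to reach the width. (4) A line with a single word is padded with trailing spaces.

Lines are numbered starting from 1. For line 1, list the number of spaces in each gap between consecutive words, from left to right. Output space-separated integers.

Answer: 7

Derivation:
Line 1: ['ant', 'two'] (min_width=7, slack=6)
Line 2: ['kitchen', 'this'] (min_width=12, slack=1)
Line 3: ['ant', 'number'] (min_width=10, slack=3)
Line 4: ['brick', 'they'] (min_width=10, slack=3)
Line 5: ['milk', 'matrix'] (min_width=11, slack=2)
Line 6: ['bridge', 'do'] (min_width=9, slack=4)
Line 7: ['tower', 'problem'] (min_width=13, slack=0)
Line 8: ['umbrella'] (min_width=8, slack=5)
Line 9: ['release', 'salty'] (min_width=13, slack=0)
Line 10: ['fire', 'happy'] (min_width=10, slack=3)
Line 11: ['capture', 'big'] (min_width=11, slack=2)
Line 12: ['hard', 'south'] (min_width=10, slack=3)
Line 13: ['cold', 'curtain'] (min_width=12, slack=1)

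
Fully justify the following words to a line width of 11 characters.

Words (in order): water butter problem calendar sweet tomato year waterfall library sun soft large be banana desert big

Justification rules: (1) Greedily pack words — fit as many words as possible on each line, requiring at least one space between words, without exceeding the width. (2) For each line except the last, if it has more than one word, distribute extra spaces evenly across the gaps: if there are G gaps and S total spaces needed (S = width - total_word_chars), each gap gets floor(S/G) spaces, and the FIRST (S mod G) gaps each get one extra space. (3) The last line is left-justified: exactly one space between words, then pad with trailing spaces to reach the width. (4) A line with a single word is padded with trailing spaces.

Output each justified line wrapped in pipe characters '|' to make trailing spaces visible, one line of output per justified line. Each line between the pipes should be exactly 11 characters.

Line 1: ['water'] (min_width=5, slack=6)
Line 2: ['butter'] (min_width=6, slack=5)
Line 3: ['problem'] (min_width=7, slack=4)
Line 4: ['calendar'] (min_width=8, slack=3)
Line 5: ['sweet'] (min_width=5, slack=6)
Line 6: ['tomato', 'year'] (min_width=11, slack=0)
Line 7: ['waterfall'] (min_width=9, slack=2)
Line 8: ['library', 'sun'] (min_width=11, slack=0)
Line 9: ['soft', 'large'] (min_width=10, slack=1)
Line 10: ['be', 'banana'] (min_width=9, slack=2)
Line 11: ['desert', 'big'] (min_width=10, slack=1)

Answer: |water      |
|butter     |
|problem    |
|calendar   |
|sweet      |
|tomato year|
|waterfall  |
|library sun|
|soft  large|
|be   banana|
|desert big |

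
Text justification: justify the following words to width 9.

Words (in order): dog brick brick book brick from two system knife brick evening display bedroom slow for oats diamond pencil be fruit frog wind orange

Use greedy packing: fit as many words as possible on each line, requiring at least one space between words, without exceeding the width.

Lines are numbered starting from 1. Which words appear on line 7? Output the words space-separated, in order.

Line 1: ['dog', 'brick'] (min_width=9, slack=0)
Line 2: ['brick'] (min_width=5, slack=4)
Line 3: ['book'] (min_width=4, slack=5)
Line 4: ['brick'] (min_width=5, slack=4)
Line 5: ['from', 'two'] (min_width=8, slack=1)
Line 6: ['system'] (min_width=6, slack=3)
Line 7: ['knife'] (min_width=5, slack=4)
Line 8: ['brick'] (min_width=5, slack=4)
Line 9: ['evening'] (min_width=7, slack=2)
Line 10: ['display'] (min_width=7, slack=2)
Line 11: ['bedroom'] (min_width=7, slack=2)
Line 12: ['slow', 'for'] (min_width=8, slack=1)
Line 13: ['oats'] (min_width=4, slack=5)
Line 14: ['diamond'] (min_width=7, slack=2)
Line 15: ['pencil', 'be'] (min_width=9, slack=0)
Line 16: ['fruit'] (min_width=5, slack=4)
Line 17: ['frog', 'wind'] (min_width=9, slack=0)
Line 18: ['orange'] (min_width=6, slack=3)

Answer: knife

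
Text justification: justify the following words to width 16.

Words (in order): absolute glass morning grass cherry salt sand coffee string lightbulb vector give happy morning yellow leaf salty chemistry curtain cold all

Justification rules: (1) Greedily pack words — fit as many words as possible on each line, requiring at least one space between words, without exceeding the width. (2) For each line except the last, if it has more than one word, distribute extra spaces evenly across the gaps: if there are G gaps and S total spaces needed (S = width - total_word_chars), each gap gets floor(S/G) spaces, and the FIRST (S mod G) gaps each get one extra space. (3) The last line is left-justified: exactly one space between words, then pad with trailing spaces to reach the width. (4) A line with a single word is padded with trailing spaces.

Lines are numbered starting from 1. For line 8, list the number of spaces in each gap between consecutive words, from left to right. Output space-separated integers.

Answer: 7

Derivation:
Line 1: ['absolute', 'glass'] (min_width=14, slack=2)
Line 2: ['morning', 'grass'] (min_width=13, slack=3)
Line 3: ['cherry', 'salt', 'sand'] (min_width=16, slack=0)
Line 4: ['coffee', 'string'] (min_width=13, slack=3)
Line 5: ['lightbulb', 'vector'] (min_width=16, slack=0)
Line 6: ['give', 'happy'] (min_width=10, slack=6)
Line 7: ['morning', 'yellow'] (min_width=14, slack=2)
Line 8: ['leaf', 'salty'] (min_width=10, slack=6)
Line 9: ['chemistry'] (min_width=9, slack=7)
Line 10: ['curtain', 'cold', 'all'] (min_width=16, slack=0)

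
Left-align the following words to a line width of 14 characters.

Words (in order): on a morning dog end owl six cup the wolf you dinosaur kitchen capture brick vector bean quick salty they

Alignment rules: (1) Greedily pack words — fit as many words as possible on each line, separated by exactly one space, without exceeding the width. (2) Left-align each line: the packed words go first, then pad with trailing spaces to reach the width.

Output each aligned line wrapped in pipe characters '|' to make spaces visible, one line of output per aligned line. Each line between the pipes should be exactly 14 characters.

Answer: |on a morning  |
|dog end owl   |
|six cup the   |
|wolf you      |
|dinosaur      |
|kitchen       |
|capture brick |
|vector bean   |
|quick salty   |
|they          |

Derivation:
Line 1: ['on', 'a', 'morning'] (min_width=12, slack=2)
Line 2: ['dog', 'end', 'owl'] (min_width=11, slack=3)
Line 3: ['six', 'cup', 'the'] (min_width=11, slack=3)
Line 4: ['wolf', 'you'] (min_width=8, slack=6)
Line 5: ['dinosaur'] (min_width=8, slack=6)
Line 6: ['kitchen'] (min_width=7, slack=7)
Line 7: ['capture', 'brick'] (min_width=13, slack=1)
Line 8: ['vector', 'bean'] (min_width=11, slack=3)
Line 9: ['quick', 'salty'] (min_width=11, slack=3)
Line 10: ['they'] (min_width=4, slack=10)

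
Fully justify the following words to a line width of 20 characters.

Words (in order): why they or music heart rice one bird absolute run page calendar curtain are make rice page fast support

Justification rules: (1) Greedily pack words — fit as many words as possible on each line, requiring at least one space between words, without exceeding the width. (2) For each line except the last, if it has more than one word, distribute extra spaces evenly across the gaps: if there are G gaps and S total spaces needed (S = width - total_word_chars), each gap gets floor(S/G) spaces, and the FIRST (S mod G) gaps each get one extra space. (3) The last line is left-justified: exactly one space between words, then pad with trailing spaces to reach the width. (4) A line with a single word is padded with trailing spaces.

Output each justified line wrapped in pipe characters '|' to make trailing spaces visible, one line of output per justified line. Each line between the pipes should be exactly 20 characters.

Line 1: ['why', 'they', 'or', 'music'] (min_width=17, slack=3)
Line 2: ['heart', 'rice', 'one', 'bird'] (min_width=19, slack=1)
Line 3: ['absolute', 'run', 'page'] (min_width=17, slack=3)
Line 4: ['calendar', 'curtain', 'are'] (min_width=20, slack=0)
Line 5: ['make', 'rice', 'page', 'fast'] (min_width=19, slack=1)
Line 6: ['support'] (min_width=7, slack=13)

Answer: |why  they  or  music|
|heart  rice one bird|
|absolute   run  page|
|calendar curtain are|
|make  rice page fast|
|support             |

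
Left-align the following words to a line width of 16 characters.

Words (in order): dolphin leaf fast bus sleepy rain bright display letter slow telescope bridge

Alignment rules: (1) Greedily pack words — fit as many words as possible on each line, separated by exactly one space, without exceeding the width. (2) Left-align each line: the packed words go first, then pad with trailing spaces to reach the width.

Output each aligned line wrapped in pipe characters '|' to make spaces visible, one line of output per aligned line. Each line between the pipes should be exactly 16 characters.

Answer: |dolphin leaf    |
|fast bus sleepy |
|rain bright     |
|display letter  |
|slow telescope  |
|bridge          |

Derivation:
Line 1: ['dolphin', 'leaf'] (min_width=12, slack=4)
Line 2: ['fast', 'bus', 'sleepy'] (min_width=15, slack=1)
Line 3: ['rain', 'bright'] (min_width=11, slack=5)
Line 4: ['display', 'letter'] (min_width=14, slack=2)
Line 5: ['slow', 'telescope'] (min_width=14, slack=2)
Line 6: ['bridge'] (min_width=6, slack=10)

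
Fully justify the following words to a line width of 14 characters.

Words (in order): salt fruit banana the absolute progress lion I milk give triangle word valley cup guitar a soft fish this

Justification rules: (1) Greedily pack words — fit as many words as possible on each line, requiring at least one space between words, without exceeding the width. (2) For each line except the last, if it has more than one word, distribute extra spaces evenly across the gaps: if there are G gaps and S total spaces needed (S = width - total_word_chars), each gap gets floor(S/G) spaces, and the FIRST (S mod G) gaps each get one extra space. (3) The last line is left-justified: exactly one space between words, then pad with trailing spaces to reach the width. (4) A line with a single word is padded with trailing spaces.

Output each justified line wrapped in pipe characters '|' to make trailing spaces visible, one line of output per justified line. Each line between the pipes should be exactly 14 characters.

Answer: |salt     fruit|
|banana     the|
|absolute      |
|progress  lion|
|I   milk  give|
|triangle  word|
|valley     cup|
|guitar  a soft|
|fish this     |

Derivation:
Line 1: ['salt', 'fruit'] (min_width=10, slack=4)
Line 2: ['banana', 'the'] (min_width=10, slack=4)
Line 3: ['absolute'] (min_width=8, slack=6)
Line 4: ['progress', 'lion'] (min_width=13, slack=1)
Line 5: ['I', 'milk', 'give'] (min_width=11, slack=3)
Line 6: ['triangle', 'word'] (min_width=13, slack=1)
Line 7: ['valley', 'cup'] (min_width=10, slack=4)
Line 8: ['guitar', 'a', 'soft'] (min_width=13, slack=1)
Line 9: ['fish', 'this'] (min_width=9, slack=5)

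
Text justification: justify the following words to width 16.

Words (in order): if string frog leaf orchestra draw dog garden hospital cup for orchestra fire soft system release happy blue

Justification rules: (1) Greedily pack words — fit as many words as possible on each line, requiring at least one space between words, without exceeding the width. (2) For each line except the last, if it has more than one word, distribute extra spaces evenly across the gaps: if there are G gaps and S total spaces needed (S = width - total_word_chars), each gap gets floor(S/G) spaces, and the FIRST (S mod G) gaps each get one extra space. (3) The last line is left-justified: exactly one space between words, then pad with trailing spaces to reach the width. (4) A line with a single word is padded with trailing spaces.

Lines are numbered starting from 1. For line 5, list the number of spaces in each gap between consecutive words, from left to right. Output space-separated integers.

Line 1: ['if', 'string', 'frog'] (min_width=14, slack=2)
Line 2: ['leaf', 'orchestra'] (min_width=14, slack=2)
Line 3: ['draw', 'dog', 'garden'] (min_width=15, slack=1)
Line 4: ['hospital', 'cup', 'for'] (min_width=16, slack=0)
Line 5: ['orchestra', 'fire'] (min_width=14, slack=2)
Line 6: ['soft', 'system'] (min_width=11, slack=5)
Line 7: ['release', 'happy'] (min_width=13, slack=3)
Line 8: ['blue'] (min_width=4, slack=12)

Answer: 3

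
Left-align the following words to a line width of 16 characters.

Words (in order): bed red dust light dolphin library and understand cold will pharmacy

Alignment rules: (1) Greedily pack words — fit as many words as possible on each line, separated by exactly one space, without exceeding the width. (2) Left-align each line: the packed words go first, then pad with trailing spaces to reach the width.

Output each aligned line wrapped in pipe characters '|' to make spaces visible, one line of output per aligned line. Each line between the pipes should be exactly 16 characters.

Line 1: ['bed', 'red', 'dust'] (min_width=12, slack=4)
Line 2: ['light', 'dolphin'] (min_width=13, slack=3)
Line 3: ['library', 'and'] (min_width=11, slack=5)
Line 4: ['understand', 'cold'] (min_width=15, slack=1)
Line 5: ['will', 'pharmacy'] (min_width=13, slack=3)

Answer: |bed red dust    |
|light dolphin   |
|library and     |
|understand cold |
|will pharmacy   |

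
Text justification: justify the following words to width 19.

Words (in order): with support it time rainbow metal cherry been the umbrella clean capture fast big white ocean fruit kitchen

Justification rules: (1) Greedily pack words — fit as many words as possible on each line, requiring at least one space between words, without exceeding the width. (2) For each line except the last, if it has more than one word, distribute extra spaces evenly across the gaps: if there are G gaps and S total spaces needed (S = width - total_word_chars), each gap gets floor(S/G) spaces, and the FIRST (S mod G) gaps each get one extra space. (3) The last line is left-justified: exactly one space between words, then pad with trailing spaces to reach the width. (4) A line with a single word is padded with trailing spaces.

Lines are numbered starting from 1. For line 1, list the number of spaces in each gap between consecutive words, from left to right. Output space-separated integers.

Line 1: ['with', 'support', 'it'] (min_width=15, slack=4)
Line 2: ['time', 'rainbow', 'metal'] (min_width=18, slack=1)
Line 3: ['cherry', 'been', 'the'] (min_width=15, slack=4)
Line 4: ['umbrella', 'clean'] (min_width=14, slack=5)
Line 5: ['capture', 'fast', 'big'] (min_width=16, slack=3)
Line 6: ['white', 'ocean', 'fruit'] (min_width=17, slack=2)
Line 7: ['kitchen'] (min_width=7, slack=12)

Answer: 3 3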